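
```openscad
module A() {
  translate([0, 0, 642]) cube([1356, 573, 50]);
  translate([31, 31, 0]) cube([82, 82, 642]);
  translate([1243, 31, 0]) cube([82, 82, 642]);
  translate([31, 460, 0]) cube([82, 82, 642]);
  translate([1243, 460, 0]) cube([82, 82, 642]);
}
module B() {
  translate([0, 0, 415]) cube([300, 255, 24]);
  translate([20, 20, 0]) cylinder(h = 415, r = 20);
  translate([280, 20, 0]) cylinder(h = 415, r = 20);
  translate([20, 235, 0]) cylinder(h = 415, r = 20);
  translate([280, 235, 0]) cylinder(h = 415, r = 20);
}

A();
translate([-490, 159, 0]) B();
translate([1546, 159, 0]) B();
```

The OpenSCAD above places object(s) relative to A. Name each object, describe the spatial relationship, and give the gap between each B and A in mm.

Each stool's nearest face is 190 mm from the table's bounding box.

A is a table. B is a stool. Two stools sit around the table at the −x, +x sides. The gap between each stool and the table is 190 mm.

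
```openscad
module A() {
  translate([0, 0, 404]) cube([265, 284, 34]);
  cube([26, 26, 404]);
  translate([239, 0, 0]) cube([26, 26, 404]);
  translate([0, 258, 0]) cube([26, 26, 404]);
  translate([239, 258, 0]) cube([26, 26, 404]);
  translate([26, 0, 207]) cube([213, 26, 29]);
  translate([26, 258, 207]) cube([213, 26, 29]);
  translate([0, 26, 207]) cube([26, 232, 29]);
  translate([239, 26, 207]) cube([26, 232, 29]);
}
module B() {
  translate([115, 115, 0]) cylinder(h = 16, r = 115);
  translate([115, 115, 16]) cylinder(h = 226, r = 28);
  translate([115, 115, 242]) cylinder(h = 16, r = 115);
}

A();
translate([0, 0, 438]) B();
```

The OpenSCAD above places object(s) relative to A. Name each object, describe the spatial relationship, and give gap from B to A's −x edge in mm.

A is a stool. B is a spool. The spool is on top of the stool. The gap from the spool to the stool's −x edge is 0 mm.

The spool's min-x is at 0; the stool's min-x is 0; gap = 0 mm.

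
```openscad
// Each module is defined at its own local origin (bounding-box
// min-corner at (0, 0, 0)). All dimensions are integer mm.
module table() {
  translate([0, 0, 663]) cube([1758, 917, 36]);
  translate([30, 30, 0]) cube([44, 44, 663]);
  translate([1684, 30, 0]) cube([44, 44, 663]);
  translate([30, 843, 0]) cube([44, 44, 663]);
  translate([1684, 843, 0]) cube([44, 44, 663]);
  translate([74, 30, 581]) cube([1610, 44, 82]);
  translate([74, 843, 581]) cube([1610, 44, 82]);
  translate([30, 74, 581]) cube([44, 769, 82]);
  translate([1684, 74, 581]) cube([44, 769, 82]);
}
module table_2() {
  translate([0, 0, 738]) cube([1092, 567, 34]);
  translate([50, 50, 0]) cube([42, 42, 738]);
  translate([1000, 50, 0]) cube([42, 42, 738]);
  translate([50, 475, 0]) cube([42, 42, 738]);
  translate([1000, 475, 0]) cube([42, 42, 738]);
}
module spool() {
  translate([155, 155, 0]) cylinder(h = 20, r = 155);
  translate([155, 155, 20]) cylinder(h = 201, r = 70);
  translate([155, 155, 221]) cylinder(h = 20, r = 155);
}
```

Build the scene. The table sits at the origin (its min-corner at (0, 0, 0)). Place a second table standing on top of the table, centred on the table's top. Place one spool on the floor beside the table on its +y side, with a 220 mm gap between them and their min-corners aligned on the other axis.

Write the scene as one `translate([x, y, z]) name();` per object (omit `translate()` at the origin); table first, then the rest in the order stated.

table();
translate([333, 175, 699]) table_2();
translate([0, 1137, 0]) spool();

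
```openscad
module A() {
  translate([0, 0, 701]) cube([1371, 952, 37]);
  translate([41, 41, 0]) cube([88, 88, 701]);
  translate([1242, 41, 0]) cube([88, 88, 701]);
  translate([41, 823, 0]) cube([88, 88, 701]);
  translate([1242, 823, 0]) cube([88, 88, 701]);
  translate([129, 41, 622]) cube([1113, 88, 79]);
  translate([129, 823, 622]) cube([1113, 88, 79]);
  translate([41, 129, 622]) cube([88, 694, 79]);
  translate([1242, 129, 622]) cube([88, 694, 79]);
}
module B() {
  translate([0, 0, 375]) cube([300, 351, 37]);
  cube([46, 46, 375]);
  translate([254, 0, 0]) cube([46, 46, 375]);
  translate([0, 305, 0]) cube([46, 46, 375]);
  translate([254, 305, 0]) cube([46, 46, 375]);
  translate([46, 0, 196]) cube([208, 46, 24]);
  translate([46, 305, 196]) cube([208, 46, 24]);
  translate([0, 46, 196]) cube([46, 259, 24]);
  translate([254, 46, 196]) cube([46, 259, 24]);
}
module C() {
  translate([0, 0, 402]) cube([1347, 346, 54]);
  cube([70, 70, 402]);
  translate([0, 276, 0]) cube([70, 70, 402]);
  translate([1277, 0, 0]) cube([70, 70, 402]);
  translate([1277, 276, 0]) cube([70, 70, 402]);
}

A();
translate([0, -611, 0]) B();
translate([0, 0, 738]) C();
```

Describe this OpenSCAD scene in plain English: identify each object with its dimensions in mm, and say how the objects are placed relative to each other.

A is a rectangular dining table. The top is 1371×952×37 mm with its upper surface at z = 738 mm. It stands on four 88×88 mm square legs, each inset 41 mm from the nearest pair of top edges, running from the floor to the underside of the top. Four apron rails, 88 mm thick and 79 mm tall, run between adjacent legs with their top edges flush with the underside of the top and their outer faces flush with the legs' outer faces.

B is a four-legged stool. The seat is 300×351 mm, 37 mm thick, top at z = 412 mm. It stands on four square legs, each 46×46 mm in cross-section, from z = 0 to the seat underside, each flush with a corner of the seat. Four stretchers, 46 mm wide and 24 mm tall, connect adjacent legs with their undersides at z = 196 mm, each running between the inner faces of the legs it joins and aligned with the legs' outer faces on the other axis.

C is a long wooden bench with a 1347 mm (x) × 346 mm (y) seat, 54 mm thick, its top surface 456 mm above the floor. Four 70 mm square legs at the seat corners, flush with the edges, run from z = 0 to the seat underside.

The stool is on the floor beside the table on its −y side. The bench is on top of the table.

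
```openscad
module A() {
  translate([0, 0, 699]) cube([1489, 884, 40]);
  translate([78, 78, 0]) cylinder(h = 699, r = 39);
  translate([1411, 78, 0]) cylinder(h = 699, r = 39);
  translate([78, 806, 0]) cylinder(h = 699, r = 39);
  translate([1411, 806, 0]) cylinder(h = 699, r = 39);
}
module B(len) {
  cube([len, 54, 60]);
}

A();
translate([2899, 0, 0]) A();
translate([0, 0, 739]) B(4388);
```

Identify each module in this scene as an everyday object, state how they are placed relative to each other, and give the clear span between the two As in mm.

Second table starts at x = 2899; first ends at x = 1489; clear span = 2899 − 1489 = 1410 mm.

A is a table. B is a beam. A beam spans the tops of two tables. The clear span between the two tables is 1410 mm.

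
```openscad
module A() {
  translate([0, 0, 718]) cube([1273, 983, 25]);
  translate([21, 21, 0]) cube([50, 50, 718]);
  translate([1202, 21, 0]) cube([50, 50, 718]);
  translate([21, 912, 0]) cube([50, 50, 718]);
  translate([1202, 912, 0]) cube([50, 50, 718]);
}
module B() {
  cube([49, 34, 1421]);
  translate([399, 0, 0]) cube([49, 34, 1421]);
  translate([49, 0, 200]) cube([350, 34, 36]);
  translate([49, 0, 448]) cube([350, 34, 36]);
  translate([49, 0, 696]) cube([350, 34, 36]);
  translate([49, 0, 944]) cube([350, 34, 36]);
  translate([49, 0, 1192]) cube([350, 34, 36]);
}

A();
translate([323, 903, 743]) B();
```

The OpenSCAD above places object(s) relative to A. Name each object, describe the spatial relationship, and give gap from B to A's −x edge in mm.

The ladder's min-x is at 323; the table's min-x is 0; gap = 323 mm.

A is a table. B is a ladder. The ladder is on top of the table. The gap from the ladder to the table's −x edge is 323 mm.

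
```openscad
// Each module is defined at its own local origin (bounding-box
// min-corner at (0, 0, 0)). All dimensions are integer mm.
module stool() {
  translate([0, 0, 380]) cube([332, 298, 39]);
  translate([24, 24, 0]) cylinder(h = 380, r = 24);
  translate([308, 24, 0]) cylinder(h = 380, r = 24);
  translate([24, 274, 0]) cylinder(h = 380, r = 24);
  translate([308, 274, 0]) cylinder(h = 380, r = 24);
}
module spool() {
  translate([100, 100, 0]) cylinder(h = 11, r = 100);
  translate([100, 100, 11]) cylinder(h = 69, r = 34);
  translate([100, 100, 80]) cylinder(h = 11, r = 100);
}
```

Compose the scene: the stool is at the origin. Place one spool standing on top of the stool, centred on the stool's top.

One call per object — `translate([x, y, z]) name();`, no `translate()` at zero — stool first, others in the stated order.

stool();
translate([66, 49, 419]) spool();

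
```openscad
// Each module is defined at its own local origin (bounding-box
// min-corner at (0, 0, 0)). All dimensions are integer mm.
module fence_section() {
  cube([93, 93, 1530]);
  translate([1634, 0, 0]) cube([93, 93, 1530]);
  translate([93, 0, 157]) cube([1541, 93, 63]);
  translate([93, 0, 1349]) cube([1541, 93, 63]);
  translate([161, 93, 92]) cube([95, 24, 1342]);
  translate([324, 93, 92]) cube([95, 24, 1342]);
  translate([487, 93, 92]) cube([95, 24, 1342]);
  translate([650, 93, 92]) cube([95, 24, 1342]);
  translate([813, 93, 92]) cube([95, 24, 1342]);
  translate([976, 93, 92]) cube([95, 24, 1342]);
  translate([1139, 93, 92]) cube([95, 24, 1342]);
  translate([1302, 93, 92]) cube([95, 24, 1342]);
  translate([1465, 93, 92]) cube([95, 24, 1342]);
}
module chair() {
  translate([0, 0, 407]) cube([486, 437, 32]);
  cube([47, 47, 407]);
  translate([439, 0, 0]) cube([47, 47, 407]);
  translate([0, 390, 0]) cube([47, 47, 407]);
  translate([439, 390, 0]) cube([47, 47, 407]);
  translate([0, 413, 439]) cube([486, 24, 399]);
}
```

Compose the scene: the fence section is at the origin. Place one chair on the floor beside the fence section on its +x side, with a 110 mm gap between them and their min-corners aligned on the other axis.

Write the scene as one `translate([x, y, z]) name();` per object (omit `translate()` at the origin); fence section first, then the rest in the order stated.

fence_section();
translate([1837, 0, 0]) chair();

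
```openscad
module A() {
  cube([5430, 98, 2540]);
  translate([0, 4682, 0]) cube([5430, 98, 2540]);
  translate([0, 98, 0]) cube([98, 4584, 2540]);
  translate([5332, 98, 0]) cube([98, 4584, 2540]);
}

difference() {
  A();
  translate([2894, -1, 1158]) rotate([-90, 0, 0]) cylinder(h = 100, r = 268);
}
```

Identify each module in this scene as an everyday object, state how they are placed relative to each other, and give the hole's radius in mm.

The subtracted cylinder has r = 268 mm.

A is a house frame. The house frame has a circular hole through its front wall. The hole's radius is 268 mm.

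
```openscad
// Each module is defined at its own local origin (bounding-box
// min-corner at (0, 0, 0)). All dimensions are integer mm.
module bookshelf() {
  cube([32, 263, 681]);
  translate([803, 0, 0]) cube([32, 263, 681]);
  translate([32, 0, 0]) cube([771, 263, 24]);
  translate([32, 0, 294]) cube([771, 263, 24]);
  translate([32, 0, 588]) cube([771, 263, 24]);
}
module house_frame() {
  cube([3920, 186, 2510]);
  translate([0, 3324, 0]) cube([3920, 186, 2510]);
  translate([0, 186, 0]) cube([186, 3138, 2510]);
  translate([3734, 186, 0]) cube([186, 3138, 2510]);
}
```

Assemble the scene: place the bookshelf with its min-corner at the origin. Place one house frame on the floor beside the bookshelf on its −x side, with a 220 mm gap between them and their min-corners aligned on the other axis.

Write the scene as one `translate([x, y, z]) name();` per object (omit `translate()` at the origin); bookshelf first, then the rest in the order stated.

bookshelf();
translate([-4140, 0, 0]) house_frame();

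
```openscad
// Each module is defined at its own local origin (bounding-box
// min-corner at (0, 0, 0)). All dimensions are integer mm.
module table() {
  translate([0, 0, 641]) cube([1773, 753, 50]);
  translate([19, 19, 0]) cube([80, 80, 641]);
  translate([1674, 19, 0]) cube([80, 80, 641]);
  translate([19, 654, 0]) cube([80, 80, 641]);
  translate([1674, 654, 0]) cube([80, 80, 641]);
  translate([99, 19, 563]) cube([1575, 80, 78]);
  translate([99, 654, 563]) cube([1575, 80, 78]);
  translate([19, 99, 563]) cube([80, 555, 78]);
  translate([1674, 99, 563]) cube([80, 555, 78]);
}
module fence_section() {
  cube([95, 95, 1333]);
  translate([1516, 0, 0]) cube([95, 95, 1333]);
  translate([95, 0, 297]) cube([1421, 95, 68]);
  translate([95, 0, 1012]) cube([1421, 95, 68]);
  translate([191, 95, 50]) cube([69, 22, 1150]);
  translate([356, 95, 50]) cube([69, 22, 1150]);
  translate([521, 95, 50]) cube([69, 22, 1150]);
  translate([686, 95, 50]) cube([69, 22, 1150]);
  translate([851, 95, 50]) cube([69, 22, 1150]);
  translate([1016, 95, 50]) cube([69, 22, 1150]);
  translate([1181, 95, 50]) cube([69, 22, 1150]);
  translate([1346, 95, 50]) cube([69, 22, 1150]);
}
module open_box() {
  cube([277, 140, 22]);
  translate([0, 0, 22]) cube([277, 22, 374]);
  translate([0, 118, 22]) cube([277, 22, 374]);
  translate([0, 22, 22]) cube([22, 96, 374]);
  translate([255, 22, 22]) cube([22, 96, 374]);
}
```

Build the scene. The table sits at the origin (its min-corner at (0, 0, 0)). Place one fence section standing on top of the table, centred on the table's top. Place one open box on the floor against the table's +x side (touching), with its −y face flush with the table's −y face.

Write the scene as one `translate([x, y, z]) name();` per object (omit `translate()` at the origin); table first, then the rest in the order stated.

table();
translate([81, 318, 691]) fence_section();
translate([1773, 0, 0]) open_box();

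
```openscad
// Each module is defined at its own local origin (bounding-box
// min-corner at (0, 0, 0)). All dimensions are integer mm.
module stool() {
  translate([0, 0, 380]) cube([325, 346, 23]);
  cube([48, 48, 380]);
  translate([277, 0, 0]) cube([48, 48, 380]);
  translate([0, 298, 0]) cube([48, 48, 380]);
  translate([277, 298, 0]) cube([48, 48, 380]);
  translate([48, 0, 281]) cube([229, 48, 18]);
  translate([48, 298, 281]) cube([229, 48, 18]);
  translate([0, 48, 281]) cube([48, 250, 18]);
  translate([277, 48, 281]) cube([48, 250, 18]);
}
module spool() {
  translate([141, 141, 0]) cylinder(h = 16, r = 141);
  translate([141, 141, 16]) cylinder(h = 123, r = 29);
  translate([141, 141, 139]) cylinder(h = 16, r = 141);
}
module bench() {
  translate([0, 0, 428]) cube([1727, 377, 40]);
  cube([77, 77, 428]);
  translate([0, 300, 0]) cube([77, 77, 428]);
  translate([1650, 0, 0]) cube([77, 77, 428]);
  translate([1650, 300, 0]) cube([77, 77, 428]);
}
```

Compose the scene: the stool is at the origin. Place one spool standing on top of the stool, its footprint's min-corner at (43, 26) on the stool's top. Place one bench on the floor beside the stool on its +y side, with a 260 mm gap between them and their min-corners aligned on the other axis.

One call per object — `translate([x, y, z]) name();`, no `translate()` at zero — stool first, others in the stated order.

stool();
translate([43, 26, 403]) spool();
translate([0, 606, 0]) bench();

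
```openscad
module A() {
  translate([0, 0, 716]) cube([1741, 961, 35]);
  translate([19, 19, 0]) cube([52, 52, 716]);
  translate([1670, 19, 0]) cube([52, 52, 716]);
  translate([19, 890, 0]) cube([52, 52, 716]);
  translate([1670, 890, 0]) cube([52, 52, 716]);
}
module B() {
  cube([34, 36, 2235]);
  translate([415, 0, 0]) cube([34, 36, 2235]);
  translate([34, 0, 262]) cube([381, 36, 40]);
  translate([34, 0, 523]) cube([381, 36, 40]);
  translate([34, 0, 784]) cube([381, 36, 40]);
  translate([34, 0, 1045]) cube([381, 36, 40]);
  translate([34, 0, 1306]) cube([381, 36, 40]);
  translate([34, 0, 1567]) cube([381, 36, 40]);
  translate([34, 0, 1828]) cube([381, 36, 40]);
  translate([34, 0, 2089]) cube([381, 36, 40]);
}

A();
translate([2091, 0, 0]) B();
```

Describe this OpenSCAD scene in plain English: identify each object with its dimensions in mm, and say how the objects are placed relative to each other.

A is a table: top 1741 mm (x) × 961 mm (y), 35 mm thick, upper face at z = 751 mm, on four 52×52 mm square legs, each inset 19 mm from the nearest pair of top edges, running from z = 0 to the bottom of the top.

B is a wooden ladder with two side rails of 34×36 mm section and 2235 mm height, set 449 mm apart overall. Between them run 8 rectangular rungs (36 mm deep, 40 mm thick), front faces flush with the rails' −y face. The bottom of the first rung is 262 mm above the floor and each subsequent rung is 261 mm higher than the one below.

The ladder is on the floor beside the table on its +x side.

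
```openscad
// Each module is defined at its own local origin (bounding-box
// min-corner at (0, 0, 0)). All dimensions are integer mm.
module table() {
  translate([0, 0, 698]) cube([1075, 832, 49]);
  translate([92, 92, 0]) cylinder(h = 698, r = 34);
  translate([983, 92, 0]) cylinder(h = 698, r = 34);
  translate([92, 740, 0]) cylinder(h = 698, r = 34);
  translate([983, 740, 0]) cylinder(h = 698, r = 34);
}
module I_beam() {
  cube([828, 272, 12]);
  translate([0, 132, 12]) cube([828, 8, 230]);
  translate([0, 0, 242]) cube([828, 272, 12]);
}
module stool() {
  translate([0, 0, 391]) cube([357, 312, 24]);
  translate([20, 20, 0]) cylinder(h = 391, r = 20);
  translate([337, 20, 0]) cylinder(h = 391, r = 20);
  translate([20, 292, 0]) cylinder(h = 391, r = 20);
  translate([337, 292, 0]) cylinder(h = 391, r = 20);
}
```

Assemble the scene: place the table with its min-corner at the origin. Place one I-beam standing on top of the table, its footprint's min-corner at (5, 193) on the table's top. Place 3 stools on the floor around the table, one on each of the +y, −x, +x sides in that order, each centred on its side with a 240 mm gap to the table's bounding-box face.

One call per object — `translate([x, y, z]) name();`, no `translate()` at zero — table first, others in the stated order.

table();
translate([5, 193, 747]) I_beam();
translate([359, 1072, 0]) stool();
translate([-597, 260, 0]) stool();
translate([1315, 260, 0]) stool();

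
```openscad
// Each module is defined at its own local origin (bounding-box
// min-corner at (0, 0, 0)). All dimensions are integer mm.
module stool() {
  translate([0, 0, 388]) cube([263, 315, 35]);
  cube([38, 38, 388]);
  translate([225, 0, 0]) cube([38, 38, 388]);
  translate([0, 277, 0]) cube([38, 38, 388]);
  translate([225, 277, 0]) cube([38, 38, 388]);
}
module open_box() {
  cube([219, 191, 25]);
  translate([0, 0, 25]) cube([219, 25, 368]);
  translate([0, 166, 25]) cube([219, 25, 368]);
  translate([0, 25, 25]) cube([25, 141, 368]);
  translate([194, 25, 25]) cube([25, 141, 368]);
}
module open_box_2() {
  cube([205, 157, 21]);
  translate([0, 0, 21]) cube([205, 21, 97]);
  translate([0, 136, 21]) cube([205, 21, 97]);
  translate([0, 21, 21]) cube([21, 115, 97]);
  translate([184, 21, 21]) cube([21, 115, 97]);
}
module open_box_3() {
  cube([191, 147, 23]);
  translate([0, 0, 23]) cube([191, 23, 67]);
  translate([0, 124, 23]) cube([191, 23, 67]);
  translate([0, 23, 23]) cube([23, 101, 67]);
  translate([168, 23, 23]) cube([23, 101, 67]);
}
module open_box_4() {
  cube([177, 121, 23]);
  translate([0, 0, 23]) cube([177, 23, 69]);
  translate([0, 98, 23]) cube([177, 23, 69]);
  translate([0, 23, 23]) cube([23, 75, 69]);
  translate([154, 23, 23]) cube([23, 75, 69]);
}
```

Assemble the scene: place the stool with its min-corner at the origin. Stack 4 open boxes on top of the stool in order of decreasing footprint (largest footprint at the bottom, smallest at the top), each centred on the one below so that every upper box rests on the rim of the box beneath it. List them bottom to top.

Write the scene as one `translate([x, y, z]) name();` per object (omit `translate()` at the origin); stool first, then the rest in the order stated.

stool();
translate([22, 62, 423]) open_box();
translate([29, 79, 816]) open_box_2();
translate([36, 84, 934]) open_box_3();
translate([43, 97, 1024]) open_box_4();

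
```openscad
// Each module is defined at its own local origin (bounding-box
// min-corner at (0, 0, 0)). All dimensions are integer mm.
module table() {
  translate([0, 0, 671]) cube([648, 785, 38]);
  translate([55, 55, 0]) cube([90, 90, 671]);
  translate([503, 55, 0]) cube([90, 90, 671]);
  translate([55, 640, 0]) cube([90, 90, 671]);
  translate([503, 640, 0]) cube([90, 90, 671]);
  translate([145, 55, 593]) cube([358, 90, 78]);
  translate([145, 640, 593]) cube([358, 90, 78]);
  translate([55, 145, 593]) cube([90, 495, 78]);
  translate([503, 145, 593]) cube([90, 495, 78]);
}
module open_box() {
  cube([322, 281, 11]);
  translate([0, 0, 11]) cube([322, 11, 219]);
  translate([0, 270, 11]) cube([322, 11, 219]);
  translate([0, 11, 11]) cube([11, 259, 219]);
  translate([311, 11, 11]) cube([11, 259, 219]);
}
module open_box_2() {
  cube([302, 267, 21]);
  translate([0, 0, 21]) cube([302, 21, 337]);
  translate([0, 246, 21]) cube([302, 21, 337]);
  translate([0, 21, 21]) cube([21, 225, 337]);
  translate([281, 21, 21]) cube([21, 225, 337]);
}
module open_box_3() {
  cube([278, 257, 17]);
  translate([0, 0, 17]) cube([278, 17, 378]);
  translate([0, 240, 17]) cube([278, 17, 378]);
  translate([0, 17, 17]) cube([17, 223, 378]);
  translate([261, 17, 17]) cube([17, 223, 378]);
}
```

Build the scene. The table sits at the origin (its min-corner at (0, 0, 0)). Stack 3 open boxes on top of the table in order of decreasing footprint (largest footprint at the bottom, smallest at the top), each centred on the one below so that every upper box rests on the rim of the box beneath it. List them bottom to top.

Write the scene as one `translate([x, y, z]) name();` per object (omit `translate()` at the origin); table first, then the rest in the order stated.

table();
translate([163, 252, 709]) open_box();
translate([173, 259, 939]) open_box_2();
translate([185, 264, 1297]) open_box_3();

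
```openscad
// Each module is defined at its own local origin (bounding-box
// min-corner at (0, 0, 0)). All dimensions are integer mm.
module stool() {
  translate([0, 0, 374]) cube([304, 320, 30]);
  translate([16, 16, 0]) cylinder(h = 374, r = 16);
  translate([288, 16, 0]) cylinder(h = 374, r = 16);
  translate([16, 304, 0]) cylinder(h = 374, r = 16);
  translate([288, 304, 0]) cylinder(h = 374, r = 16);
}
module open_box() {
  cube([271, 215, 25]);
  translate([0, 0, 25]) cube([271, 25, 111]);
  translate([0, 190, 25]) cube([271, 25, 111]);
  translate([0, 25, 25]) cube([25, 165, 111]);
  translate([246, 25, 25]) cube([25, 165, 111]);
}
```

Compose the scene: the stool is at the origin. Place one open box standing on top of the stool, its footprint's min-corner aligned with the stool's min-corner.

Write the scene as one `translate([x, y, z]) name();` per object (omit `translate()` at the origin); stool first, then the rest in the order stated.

stool();
translate([0, 0, 404]) open_box();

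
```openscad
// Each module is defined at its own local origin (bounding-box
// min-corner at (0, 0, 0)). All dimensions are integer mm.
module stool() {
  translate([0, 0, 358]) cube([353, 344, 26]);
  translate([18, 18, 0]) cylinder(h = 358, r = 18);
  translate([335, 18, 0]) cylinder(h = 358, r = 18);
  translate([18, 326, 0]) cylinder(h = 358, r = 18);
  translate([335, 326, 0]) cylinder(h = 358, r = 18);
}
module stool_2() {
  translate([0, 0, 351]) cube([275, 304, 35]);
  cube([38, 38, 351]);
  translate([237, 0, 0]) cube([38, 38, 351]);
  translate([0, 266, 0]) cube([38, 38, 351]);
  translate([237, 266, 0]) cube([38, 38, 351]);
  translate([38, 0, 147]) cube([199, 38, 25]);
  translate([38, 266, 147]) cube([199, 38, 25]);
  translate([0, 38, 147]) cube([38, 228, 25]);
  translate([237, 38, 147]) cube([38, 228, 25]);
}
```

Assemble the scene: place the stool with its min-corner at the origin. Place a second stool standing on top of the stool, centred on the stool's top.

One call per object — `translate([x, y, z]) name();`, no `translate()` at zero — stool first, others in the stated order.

stool();
translate([39, 20, 384]) stool_2();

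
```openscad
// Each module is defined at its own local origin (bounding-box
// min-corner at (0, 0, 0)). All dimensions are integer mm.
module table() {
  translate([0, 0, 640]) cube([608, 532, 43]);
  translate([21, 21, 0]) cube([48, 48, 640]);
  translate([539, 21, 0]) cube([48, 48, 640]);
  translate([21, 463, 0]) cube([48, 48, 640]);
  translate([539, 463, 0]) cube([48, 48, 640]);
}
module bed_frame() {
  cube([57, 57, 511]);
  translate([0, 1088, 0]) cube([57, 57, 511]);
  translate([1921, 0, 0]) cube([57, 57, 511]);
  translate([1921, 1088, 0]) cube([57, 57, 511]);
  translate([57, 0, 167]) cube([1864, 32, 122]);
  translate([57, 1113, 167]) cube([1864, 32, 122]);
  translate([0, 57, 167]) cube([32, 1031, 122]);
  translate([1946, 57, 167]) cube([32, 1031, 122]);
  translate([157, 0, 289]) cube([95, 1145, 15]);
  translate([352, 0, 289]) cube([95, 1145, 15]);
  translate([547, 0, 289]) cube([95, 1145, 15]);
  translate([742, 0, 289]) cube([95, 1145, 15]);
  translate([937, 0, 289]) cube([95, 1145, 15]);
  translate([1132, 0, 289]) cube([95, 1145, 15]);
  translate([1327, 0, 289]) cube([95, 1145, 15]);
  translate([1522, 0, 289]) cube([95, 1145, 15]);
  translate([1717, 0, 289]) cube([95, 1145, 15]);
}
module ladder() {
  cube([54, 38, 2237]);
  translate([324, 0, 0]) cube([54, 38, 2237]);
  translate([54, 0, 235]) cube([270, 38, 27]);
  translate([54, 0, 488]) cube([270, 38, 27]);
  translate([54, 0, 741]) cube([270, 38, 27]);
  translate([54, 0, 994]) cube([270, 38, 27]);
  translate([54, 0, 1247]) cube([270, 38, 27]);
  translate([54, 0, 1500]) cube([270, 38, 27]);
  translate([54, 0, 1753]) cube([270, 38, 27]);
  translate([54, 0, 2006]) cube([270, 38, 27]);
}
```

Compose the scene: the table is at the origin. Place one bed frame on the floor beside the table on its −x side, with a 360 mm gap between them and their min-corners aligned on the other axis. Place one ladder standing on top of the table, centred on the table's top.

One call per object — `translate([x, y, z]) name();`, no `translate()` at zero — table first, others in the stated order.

table();
translate([-2338, 0, 0]) bed_frame();
translate([115, 247, 683]) ladder();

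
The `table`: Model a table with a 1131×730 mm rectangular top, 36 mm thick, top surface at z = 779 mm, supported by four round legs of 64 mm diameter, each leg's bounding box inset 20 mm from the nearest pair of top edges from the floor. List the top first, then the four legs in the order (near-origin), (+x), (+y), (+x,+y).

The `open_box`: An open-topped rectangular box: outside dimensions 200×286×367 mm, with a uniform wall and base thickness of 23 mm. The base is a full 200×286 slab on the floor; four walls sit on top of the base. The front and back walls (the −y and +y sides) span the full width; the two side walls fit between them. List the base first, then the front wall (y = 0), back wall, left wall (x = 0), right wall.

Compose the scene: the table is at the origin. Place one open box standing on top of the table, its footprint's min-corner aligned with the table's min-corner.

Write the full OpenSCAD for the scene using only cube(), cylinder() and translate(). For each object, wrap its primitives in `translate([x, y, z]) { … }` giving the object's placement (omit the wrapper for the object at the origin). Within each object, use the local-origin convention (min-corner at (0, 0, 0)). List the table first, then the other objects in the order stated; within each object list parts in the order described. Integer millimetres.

translate([0, 0, 743]) cube([1131, 730, 36]);
translate([52, 52, 0]) cylinder(h = 743, r = 32);
translate([1079, 52, 0]) cylinder(h = 743, r = 32);
translate([52, 678, 0]) cylinder(h = 743, r = 32);
translate([1079, 678, 0]) cylinder(h = 743, r = 32);
translate([0, 0, 779]) {
  cube([200, 286, 23]);
  translate([0, 0, 23]) cube([200, 23, 344]);
  translate([0, 263, 23]) cube([200, 23, 344]);
  translate([0, 23, 23]) cube([23, 240, 344]);
  translate([177, 23, 23]) cube([23, 240, 344]);
}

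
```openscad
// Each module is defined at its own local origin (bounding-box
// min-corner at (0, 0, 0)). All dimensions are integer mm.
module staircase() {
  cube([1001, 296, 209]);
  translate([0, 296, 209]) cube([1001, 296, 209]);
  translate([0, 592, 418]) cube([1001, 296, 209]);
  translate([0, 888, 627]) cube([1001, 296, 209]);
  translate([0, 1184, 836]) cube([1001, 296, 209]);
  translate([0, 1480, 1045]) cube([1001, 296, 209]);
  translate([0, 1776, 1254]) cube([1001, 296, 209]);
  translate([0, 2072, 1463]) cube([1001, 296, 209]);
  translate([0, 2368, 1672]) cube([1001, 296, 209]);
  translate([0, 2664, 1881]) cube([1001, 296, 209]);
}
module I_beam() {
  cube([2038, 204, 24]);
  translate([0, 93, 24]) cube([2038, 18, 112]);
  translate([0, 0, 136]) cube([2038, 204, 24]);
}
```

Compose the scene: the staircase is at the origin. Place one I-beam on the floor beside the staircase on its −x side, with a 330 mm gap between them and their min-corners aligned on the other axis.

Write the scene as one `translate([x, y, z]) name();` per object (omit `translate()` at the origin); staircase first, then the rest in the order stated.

staircase();
translate([-2368, 0, 0]) I_beam();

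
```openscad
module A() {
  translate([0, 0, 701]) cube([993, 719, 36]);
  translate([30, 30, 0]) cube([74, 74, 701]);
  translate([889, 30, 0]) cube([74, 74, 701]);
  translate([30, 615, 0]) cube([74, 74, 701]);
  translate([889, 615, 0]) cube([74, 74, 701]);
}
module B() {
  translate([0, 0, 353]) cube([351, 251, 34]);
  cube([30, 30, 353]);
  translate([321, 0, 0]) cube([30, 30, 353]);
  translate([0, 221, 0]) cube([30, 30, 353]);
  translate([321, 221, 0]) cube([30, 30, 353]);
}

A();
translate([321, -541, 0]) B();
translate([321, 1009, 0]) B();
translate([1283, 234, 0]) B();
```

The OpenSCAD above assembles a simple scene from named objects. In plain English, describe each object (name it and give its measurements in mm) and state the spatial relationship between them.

A is a table: top 993 mm (x) × 719 mm (y), 36 mm thick, upper face at z = 737 mm, on four 74×74 mm square legs, each inset 30 mm from the nearest pair of top edges, running from z = 0 to the bottom of the top.

B is a four-legged stool. The seat is 351×251 mm, 34 mm thick, top at z = 387 mm. It stands on four square legs, each 30×30 mm in cross-section, from z = 0 to the seat underside, each flush with a corner of the seat.

Three stools sit around the table at the −y, +y, +x sides.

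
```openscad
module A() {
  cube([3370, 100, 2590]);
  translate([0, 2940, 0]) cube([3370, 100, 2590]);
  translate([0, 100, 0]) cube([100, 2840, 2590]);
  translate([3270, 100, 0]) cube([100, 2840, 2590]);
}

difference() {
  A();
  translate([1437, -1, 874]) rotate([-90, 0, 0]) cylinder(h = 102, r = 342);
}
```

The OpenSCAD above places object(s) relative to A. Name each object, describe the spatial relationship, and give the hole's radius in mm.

A is a house frame. The house frame has a circular hole through its front wall. The hole's radius is 342 mm.

The subtracted cylinder has r = 342 mm.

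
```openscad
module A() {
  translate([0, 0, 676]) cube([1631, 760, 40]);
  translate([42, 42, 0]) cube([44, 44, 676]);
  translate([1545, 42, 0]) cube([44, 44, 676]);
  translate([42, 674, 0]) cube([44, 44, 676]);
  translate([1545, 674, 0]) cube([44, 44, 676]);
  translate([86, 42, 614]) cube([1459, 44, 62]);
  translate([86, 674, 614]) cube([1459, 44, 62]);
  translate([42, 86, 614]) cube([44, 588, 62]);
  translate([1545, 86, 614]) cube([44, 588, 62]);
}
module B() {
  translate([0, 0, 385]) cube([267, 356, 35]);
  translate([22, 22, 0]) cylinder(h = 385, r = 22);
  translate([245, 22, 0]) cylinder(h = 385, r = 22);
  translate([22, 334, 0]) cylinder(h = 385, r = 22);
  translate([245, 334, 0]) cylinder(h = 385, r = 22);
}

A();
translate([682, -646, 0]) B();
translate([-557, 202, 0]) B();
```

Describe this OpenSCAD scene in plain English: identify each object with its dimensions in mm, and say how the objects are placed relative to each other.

A is a table: top 1631 mm (x) × 760 mm (y), 40 mm thick, upper face at z = 716 mm, on four 44×44 mm square legs, each inset 42 mm from the nearest pair of top edges, running from z = 0 to the bottom of the top. Four apron rails, 44 mm thick and 62 mm tall, run between adjacent legs with their top edges flush with the underside of the top and their outer faces flush with the legs' outer faces.

B is a four-legged stool. The seat is a 267×356×35 mm slab whose top surface is at z = 420 mm; four round legs, each 44 mm in diameter, run from the floor (z = 0) to the underside of the seat, each leg's axis is inset half a diameter from the nearest pair of seat edges (so the leg's bounding box is flush with the corner).

Two stools sit around the table at the −y, −x sides.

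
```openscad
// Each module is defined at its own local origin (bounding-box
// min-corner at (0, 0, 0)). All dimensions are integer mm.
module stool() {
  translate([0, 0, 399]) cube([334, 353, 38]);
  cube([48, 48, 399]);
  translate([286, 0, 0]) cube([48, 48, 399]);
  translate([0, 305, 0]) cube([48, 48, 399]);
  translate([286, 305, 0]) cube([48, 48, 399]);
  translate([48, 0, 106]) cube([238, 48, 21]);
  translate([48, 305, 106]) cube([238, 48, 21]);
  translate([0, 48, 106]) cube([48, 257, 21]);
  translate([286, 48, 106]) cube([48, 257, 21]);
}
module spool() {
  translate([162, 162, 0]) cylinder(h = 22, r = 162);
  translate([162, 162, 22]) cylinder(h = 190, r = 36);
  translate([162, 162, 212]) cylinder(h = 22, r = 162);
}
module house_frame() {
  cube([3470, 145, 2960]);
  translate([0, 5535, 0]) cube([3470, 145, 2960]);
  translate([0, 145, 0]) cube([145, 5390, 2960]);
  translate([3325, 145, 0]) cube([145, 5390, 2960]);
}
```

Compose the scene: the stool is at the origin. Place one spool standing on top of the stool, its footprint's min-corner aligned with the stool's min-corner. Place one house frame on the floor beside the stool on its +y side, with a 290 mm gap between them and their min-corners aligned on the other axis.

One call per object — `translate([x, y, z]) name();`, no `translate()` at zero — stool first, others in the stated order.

stool();
translate([0, 0, 437]) spool();
translate([0, 643, 0]) house_frame();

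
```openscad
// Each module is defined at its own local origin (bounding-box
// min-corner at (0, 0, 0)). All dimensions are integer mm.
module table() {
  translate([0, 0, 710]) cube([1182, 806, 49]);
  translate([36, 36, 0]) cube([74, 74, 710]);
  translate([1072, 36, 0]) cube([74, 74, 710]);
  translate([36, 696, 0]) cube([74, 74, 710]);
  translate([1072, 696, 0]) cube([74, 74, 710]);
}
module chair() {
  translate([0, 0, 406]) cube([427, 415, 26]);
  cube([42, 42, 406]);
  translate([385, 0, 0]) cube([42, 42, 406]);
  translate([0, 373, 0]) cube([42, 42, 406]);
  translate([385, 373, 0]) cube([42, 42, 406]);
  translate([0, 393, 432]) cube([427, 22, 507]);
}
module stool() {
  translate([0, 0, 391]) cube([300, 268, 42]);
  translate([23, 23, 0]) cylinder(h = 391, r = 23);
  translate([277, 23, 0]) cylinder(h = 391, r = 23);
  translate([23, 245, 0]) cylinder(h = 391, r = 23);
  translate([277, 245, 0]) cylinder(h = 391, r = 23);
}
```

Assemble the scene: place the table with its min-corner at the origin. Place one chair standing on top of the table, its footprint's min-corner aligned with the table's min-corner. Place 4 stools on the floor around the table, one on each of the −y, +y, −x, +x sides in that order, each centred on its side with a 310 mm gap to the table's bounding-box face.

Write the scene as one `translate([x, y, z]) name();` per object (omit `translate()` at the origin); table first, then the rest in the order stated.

table();
translate([0, 0, 759]) chair();
translate([441, -578, 0]) stool();
translate([441, 1116, 0]) stool();
translate([-610, 269, 0]) stool();
translate([1492, 269, 0]) stool();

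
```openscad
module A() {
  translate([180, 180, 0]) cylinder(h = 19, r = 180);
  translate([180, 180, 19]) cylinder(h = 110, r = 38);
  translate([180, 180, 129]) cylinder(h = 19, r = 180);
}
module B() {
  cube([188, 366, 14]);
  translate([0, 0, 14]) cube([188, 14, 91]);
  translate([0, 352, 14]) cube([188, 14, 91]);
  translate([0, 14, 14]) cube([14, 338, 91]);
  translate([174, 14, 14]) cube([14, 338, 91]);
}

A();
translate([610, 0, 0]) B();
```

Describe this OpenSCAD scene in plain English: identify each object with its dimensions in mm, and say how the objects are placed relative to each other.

A is a spool: two coaxial disc flanges of radius 180 mm and thickness 19 mm, joined by a core cylinder of radius 38 mm and height 110 mm. The lower flange rests on z = 0 and the three cylinders share a vertical axis.

B is an open storage box with external size 188×366×105 mm and wall thickness 14 mm (the base is also 14 mm thick). The base covers the whole footprint; the four walls stand on the base, with the y-facing walls full-width and the x-facing walls fitting between their inner faces.

The open box is on the floor beside the spool on its +x side.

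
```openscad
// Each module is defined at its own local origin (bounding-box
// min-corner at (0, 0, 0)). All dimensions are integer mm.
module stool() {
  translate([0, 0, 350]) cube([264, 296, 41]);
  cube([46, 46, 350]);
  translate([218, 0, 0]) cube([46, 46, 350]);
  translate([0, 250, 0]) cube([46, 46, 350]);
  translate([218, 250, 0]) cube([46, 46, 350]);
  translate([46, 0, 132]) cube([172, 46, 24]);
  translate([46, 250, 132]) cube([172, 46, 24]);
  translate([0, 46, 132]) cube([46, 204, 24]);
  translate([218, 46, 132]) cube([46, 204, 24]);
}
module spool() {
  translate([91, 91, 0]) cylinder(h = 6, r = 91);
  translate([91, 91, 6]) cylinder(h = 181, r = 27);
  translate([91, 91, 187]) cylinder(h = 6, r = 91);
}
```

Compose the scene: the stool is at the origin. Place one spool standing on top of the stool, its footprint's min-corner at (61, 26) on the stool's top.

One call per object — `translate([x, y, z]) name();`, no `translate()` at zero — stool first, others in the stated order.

stool();
translate([61, 26, 391]) spool();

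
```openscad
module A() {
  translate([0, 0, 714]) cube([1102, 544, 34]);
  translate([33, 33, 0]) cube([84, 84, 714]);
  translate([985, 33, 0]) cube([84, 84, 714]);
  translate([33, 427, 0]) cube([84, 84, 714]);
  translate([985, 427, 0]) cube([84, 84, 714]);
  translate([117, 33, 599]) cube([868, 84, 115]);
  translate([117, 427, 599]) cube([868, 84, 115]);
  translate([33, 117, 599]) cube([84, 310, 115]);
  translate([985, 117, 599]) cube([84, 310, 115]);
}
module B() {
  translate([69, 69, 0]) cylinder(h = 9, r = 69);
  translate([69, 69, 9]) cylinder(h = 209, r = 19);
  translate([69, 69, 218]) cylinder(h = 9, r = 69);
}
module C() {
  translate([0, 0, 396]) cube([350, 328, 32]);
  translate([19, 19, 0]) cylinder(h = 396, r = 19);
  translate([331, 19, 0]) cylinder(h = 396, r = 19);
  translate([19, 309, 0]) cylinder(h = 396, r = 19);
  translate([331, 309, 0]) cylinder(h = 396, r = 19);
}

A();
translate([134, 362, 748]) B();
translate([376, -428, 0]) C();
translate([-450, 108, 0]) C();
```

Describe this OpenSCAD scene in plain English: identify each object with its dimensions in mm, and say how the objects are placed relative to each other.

A is a table with a 1102×544 mm rectangular top, 34 mm thick, top surface at z = 748 mm, supported by four 84×84 mm square legs, each inset 33 mm from the nearest pair of top edges, running from the floor. Four apron rails, 84 mm thick and 115 mm tall, run between adjacent legs with their top edges flush with the underside of the top and their outer faces flush with the legs' outer faces.

B is a spool: two coaxial disc flanges of radius 69 mm and thickness 9 mm, joined by a core cylinder of radius 19 mm and height 209 mm. The lower flange rests on z = 0 and the three cylinders share a vertical axis.

C is a simple wooden stool: a rectangular seat 350 mm (x) by 328 mm (y), 32 mm thick, top face at z = 428 mm, on four round legs, each 38 mm in diameter. The legs rest on z = 0, each leg's axis is inset half a diameter from the nearest pair of seat edges (so the leg's bounding box is flush with the corner).

The spool is on top of the table. Two stools sit around the table at the −y, −x sides.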